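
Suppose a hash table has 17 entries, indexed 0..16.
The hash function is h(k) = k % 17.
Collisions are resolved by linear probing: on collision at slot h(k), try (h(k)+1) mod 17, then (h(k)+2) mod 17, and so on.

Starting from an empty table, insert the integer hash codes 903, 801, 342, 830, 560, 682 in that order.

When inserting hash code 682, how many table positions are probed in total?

903 hashes to 2; slot 2 is free => place at 2.
801 hashes to 2; 2 taken => place at 3.
342 hashes to 2; 2,3 taken => place at 4.
830 hashes to 14; slot 14 is free => place at 14.
560 hashes to 16; slot 16 is free => place at 16.
682 hashes to 2; 2,3,4 taken => place at 5.
Table: [∅, ∅, 903, 801, 342, 682, ∅, ∅, ∅, ∅, ∅, ∅, ∅, ∅, 830, ∅, 560]

4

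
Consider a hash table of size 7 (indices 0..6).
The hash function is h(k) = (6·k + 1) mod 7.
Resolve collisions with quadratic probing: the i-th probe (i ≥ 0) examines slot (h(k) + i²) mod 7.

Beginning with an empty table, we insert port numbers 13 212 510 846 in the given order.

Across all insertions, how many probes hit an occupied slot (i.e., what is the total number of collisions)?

4

13 hashes to 2; slot 2 is free => place at 2.
212 hashes to 6; slot 6 is free => place at 6.
510 hashes to 2; 2 taken => place at 3.
846 hashes to 2; 2,3,6 taken => place at 4.
Table: [., ., 13, 510, 846, ., 212]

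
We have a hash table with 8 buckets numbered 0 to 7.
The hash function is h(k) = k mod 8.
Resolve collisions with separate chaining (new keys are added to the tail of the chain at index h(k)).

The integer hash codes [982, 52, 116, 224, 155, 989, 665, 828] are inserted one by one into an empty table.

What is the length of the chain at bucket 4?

982 → bucket 6
52 → bucket 4
116 → bucket 4 (collision)
224 → bucket 0
155 → bucket 3
989 → bucket 5
665 → bucket 1
828 → bucket 4 (collision)
Final buckets:
0: 224
1: 665
2: —
3: 155
4: 52 -> 116 -> 828
5: 989
6: 982
7: —

3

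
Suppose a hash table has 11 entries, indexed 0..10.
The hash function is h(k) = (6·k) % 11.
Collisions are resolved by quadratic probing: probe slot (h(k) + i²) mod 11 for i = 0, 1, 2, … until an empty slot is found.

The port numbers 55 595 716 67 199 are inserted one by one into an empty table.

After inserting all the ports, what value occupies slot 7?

55: h=0 -> slot 0
595: h=6 -> slot 6
716: h=6, probe 6,7 -> slot 7
67: h=6, probe 6,7,10 -> slot 10
199: h=6, probe 6,7,10,4 -> slot 4
Table: [55, _, _, _, 199, _, 595, 716, _, _, 67]

716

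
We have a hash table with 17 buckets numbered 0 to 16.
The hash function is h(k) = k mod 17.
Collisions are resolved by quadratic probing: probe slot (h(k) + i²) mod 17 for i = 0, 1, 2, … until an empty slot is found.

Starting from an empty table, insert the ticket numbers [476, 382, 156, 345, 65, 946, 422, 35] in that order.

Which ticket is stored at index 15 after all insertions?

476: h=0 → slot 0
382: h=8 → slot 8
156: h=3 → slot 3
345: h=5 → slot 5
65: h=14 → slot 14
946: h=11 → slot 11
422: h=14, probe 14,15 → slot 15
35: h=1 → slot 1
Table: [476, 35, ∅, 156, ∅, 345, ∅, ∅, 382, ∅, ∅, 946, ∅, ∅, 65, 422, ∅]

422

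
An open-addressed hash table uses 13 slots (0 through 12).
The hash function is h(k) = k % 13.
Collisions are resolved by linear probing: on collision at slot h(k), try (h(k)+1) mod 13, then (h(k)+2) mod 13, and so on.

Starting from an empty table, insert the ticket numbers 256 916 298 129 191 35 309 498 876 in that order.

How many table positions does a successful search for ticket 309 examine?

256 hashes to 9; slot 9 is free → place at 9.
916 hashes to 6; slot 6 is free → place at 6.
298 hashes to 12; slot 12 is free → place at 12.
129 hashes to 12; 12 taken → place at 0.
191 hashes to 9; 9 taken → place at 10.
35 hashes to 9; 9,10 taken → place at 11.
309 hashes to 10; 10,11,12,0 taken → place at 1.
498 hashes to 4; slot 4 is free → place at 4.
876 hashes to 5; slot 5 is free → place at 5.
Table: [129, 309, —, —, 498, 876, 916, —, —, 256, 191, 35, 298]
Lookup 309: h=10, probe 10,11,12,0,1 → found at 1.

5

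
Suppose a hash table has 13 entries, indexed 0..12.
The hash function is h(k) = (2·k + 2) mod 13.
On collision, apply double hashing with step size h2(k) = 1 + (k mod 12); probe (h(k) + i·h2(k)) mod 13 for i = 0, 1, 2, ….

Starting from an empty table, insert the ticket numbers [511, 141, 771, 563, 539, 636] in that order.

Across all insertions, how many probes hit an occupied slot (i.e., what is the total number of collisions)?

511: h=10 -> slot 10
141: h=11 -> slot 11
771: h=10, h2=4, probe 10,1 -> slot 1
563: h=10, h2=12, probe 10,9 -> slot 9
539: h=1, h2=12, probe 1,0 -> slot 0
636: h=0, h2=1, probe 0,1,2 -> slot 2
Table: [539, 771, 636, _, _, _, _, _, _, 563, 511, 141, _]

5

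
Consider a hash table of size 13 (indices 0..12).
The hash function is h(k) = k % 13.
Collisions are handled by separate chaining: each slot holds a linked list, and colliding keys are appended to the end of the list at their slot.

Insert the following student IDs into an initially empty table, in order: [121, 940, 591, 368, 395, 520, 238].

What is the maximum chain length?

Insert 121: h=4, bucket 4 empty → new chain.
Insert 940: h=4, bucket 4 nonempty → append to chain.
Insert 591: h=6, bucket 6 empty → new chain.
Insert 368: h=4, bucket 4 nonempty → append to chain.
Insert 395: h=5, bucket 5 empty → new chain.
Insert 520: h=0, bucket 0 empty → new chain.
Insert 238: h=4, bucket 4 nonempty → append to chain.
Final buckets:
0: 520
1: -
2: -
3: -
4: 121 -> 940 -> 368 -> 238
5: 395
6: 591
7: -
8: -
9: -
10: -
11: -
12: -

4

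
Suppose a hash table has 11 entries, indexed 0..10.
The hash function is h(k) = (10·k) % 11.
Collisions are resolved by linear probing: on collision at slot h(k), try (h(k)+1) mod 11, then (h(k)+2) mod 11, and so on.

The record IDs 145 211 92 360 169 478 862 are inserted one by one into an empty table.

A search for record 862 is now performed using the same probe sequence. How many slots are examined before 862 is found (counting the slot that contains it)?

145 hashes to 9; slot 9 is free -> place at 9.
211 hashes to 9; 9 taken -> place at 10.
92 hashes to 7; slot 7 is free -> place at 7.
360 hashes to 3; slot 3 is free -> place at 3.
169 hashes to 7; 7 taken -> place at 8.
478 hashes to 6; slot 6 is free -> place at 6.
862 hashes to 7; 7,8,9,10 taken -> place at 0.
Table: [862, -, -, 360, -, -, 478, 92, 169, 145, 211]
Lookup 862: h=7, probe 7,8,9,10,0 → found at 0.

5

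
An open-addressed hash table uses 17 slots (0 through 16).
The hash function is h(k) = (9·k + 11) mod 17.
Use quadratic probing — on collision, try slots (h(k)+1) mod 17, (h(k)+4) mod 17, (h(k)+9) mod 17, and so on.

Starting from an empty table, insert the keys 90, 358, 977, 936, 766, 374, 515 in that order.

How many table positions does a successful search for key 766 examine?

90 hashes to 5; slot 5 is free => place at 5.
358 hashes to 3; slot 3 is free => place at 3.
977 hashes to 15; slot 15 is free => place at 15.
936 hashes to 3; 3 taken => place at 4.
766 hashes to 3; 3,4 taken => place at 7.
374 hashes to 11; slot 11 is free => place at 11.
515 hashes to 5; 5 taken => place at 6.
Table: [∅, ∅, ∅, 358, 936, 90, 515, 766, ∅, ∅, ∅, 374, ∅, ∅, ∅, 977, ∅]
Lookup 766: h=3, probe 3,4,7 → found at 7.

3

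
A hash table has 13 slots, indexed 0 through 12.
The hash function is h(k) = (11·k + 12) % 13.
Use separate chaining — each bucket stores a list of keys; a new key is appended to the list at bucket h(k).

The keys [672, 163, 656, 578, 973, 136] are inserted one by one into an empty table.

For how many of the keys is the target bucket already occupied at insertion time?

Insert 672: h=7, bucket 7 empty -> new chain.
Insert 163: h=11, bucket 11 empty -> new chain.
Insert 656: h=0, bucket 0 empty -> new chain.
Insert 578: h=0, bucket 0 nonempty -> append to chain.
Insert 973: h=3, bucket 3 empty -> new chain.
Insert 136: h=0, bucket 0 nonempty -> append to chain.
Final buckets:
0: 656 -> 578 -> 136
1: _
2: _
3: 973
4: _
5: _
6: _
7: 672
8: _
9: _
10: _
11: 163
12: _

2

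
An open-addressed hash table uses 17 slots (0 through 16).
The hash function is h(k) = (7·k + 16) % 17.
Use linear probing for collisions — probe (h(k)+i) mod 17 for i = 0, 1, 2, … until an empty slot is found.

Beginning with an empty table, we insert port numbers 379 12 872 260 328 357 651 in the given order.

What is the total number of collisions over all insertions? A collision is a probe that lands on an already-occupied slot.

379 hashes to 0; slot 0 is free -> place at 0.
12 hashes to 15; slot 15 is free -> place at 15.
872 hashes to 0; 0 taken -> place at 1.
260 hashes to 0; 0,1 taken -> place at 2.
328 hashes to 0; 0,1,2 taken -> place at 3.
357 hashes to 16; slot 16 is free -> place at 16.
651 hashes to 0; 0,1,2,3 taken -> place at 4.
Table: [379, 872, 260, 328, 651, ., ., ., ., ., ., ., ., ., ., 12, 357]

10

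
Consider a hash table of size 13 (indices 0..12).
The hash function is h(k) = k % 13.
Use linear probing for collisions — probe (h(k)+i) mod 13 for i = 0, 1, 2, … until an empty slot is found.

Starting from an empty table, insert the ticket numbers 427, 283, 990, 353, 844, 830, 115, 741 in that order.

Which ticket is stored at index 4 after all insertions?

741

427: h=11 => slot 11
283: h=10 => slot 10
990: h=2 => slot 2
353: h=2, probe 2,3 => slot 3
844: h=12 => slot 12
830: h=11, probe 11,12,0 => slot 0
115: h=11, probe 11,12,0,1 => slot 1
741: h=0, probe 0,1,2,3,4 => slot 4
Table: [830, 115, 990, 353, 741, ∅, ∅, ∅, ∅, ∅, 283, 427, 844]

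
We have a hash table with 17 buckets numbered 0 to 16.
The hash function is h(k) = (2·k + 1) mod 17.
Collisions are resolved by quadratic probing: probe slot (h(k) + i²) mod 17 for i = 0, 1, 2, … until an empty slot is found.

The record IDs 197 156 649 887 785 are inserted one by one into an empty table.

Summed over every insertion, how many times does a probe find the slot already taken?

197: h=4 => slot 4
156: h=7 => slot 7
649: h=7, probe 7,8 => slot 8
887: h=7, probe 7,8,11 => slot 11
785: h=7, probe 7,8,11,16 => slot 16
Table: [∅, ∅, ∅, ∅, 197, ∅, ∅, 156, 649, ∅, ∅, 887, ∅, ∅, ∅, ∅, 785]

6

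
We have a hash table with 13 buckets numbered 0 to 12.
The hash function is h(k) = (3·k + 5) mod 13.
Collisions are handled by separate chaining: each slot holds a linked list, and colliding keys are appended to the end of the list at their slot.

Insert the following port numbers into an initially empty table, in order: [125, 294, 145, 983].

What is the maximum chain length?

Insert 125: h=3, bucket 3 empty → new chain.
Insert 294: h=3, bucket 3 nonempty → append to chain.
Insert 145: h=11, bucket 11 empty → new chain.
Insert 983: h=3, bucket 3 nonempty → append to chain.
Final buckets:
0: ∅
1: ∅
2: ∅
3: 125 -> 294 -> 983
4: ∅
5: ∅
6: ∅
7: ∅
8: ∅
9: ∅
10: ∅
11: 145
12: ∅

3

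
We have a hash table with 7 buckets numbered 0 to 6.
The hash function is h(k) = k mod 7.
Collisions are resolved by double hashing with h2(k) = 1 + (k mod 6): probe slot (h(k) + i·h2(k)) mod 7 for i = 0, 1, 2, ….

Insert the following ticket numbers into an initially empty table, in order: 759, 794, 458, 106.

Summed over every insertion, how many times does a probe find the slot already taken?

3

759 hashes to 3; slot 3 is free => place at 3.
794 hashes to 3, h2=3; 3 taken => place at 6.
458 hashes to 3, h2=3; 3,6 taken => place at 2.
106 hashes to 1; slot 1 is free => place at 1.
Table: [_, 106, 458, 759, _, _, 794]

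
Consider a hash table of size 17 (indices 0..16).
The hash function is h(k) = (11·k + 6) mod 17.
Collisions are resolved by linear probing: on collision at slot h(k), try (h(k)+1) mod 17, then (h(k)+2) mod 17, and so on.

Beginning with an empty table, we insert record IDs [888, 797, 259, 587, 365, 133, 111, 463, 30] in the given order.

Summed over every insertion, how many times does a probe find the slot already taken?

5

888: h=16 -> slot 16
797: h=1 -> slot 1
259: h=16, probe 16,0 -> slot 0
587: h=3 -> slot 3
365: h=9 -> slot 9
133: h=7 -> slot 7
111: h=3, probe 3,4 -> slot 4
463: h=16, probe 16,0,1,2 -> slot 2
30: h=13 -> slot 13
Table: [259, 797, 463, 587, 111, ., ., 133, ., 365, ., ., ., 30, ., ., 888]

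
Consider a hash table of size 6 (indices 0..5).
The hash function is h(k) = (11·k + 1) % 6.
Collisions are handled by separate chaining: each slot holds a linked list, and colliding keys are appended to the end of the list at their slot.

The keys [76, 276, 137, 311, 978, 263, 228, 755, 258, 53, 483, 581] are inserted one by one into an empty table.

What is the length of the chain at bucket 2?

76 -> bucket 3
276 -> bucket 1
137 -> bucket 2
311 -> bucket 2 (collision)
978 -> bucket 1 (collision)
263 -> bucket 2 (collision)
228 -> bucket 1 (collision)
755 -> bucket 2 (collision)
258 -> bucket 1 (collision)
53 -> bucket 2 (collision)
483 -> bucket 4
581 -> bucket 2 (collision)
Final buckets:
0: .
1: 276 -> 978 -> 228 -> 258
2: 137 -> 311 -> 263 -> 755 -> 53 -> 581
3: 76
4: 483
5: .

6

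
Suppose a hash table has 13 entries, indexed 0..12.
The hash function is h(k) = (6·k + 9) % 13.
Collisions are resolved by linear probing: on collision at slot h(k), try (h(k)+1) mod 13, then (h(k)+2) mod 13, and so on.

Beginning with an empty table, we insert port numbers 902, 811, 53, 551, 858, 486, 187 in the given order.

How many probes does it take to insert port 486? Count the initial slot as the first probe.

Insert 902: h=0, slot 0 empty -> index 0.
Insert 811: h=0, slot 0 occupied -> index 1.
Insert 53: h=2, slot 2 empty -> index 2.
Insert 551: h=0, slots 0,1,2 occupied -> index 3.
Insert 858: h=9, slot 9 empty -> index 9.
Insert 486: h=0, slots 0,1,2,3 occupied -> index 4.
Insert 187: h=0, slots 0,1,2,3,4 occupied -> index 5.
Table: [902, 811, 53, 551, 486, 187, ., ., ., 858, ., ., .]

5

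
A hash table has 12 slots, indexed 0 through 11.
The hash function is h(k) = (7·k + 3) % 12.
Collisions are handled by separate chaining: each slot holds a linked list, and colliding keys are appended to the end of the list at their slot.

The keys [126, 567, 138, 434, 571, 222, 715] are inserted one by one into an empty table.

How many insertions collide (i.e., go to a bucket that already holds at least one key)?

3

Insert 126: h=9, bucket 9 empty → new chain.
Insert 567: h=0, bucket 0 empty → new chain.
Insert 138: h=9, bucket 9 nonempty → append to chain.
Insert 434: h=5, bucket 5 empty → new chain.
Insert 571: h=4, bucket 4 empty → new chain.
Insert 222: h=9, bucket 9 nonempty → append to chain.
Insert 715: h=4, bucket 4 nonempty → append to chain.
Final buckets:
0: 567
1: .
2: .
3: .
4: 571 -> 715
5: 434
6: .
7: .
8: .
9: 126 -> 138 -> 222
10: .
11: .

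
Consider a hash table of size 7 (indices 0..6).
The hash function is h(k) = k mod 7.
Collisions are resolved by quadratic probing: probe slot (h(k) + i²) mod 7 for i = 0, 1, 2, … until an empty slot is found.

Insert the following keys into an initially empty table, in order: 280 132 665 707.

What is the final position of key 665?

Insert 280: h=0, slot 0 empty => index 0.
Insert 132: h=6, slot 6 empty => index 6.
Insert 665: h=0, slot 0 occupied => index 1.
Insert 707: h=0, slots 0,1 occupied => index 4.
Table: [280, 665, ∅, ∅, 707, ∅, 132]

1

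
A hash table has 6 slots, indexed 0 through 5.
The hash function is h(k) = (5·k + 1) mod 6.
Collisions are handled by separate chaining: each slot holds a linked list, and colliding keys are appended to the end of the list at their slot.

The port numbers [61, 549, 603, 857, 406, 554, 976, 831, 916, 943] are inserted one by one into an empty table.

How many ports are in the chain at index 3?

Insert 61: h=0, bucket 0 empty -> new chain.
Insert 549: h=4, bucket 4 empty -> new chain.
Insert 603: h=4, bucket 4 nonempty -> append to chain.
Insert 857: h=2, bucket 2 empty -> new chain.
Insert 406: h=3, bucket 3 empty -> new chain.
Insert 554: h=5, bucket 5 empty -> new chain.
Insert 976: h=3, bucket 3 nonempty -> append to chain.
Insert 831: h=4, bucket 4 nonempty -> append to chain.
Insert 916: h=3, bucket 3 nonempty -> append to chain.
Insert 943: h=0, bucket 0 nonempty -> append to chain.
Final buckets:
0: 61 -> 943
1: .
2: 857
3: 406 -> 976 -> 916
4: 549 -> 603 -> 831
5: 554

3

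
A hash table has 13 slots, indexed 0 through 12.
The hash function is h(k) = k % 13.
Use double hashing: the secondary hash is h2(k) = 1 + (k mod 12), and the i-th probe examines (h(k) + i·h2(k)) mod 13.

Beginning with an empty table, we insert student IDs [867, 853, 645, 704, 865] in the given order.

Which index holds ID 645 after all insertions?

Insert 867: h=9, slot 9 empty => index 9.
Insert 853: h=8, slot 8 empty => index 8.
Insert 645: h=8, h2=10, slot 8 occupied => index 5.
Insert 704: h=2, slot 2 empty => index 2.
Insert 865: h=7, slot 7 empty => index 7.
Table: [., ., 704, ., ., 645, ., 865, 853, 867, ., ., .]

5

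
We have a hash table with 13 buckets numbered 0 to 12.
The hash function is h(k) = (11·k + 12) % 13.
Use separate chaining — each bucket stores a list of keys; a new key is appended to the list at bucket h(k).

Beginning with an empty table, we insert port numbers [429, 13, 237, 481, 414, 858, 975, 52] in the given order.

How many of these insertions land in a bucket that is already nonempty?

5

429 → bucket 12
13 → bucket 12 (collision)
237 → bucket 6
481 → bucket 12 (collision)
414 → bucket 3
858 → bucket 12 (collision)
975 → bucket 12 (collision)
52 → bucket 12 (collision)
Final buckets:
0: -
1: -
2: -
3: 414
4: -
5: -
6: 237
7: -
8: -
9: -
10: -
11: -
12: 429 -> 13 -> 481 -> 858 -> 975 -> 52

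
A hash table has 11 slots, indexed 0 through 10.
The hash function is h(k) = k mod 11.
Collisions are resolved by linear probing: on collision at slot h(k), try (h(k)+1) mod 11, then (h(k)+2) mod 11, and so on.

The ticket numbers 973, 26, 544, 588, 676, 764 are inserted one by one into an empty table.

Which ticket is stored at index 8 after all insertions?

676

Insert 973: h=5, slot 5 empty -> index 5.
Insert 26: h=4, slot 4 empty -> index 4.
Insert 544: h=5, slot 5 occupied -> index 6.
Insert 588: h=5, slots 5,6 occupied -> index 7.
Insert 676: h=5, slots 5,6,7 occupied -> index 8.
Insert 764: h=5, slots 5,6,7,8 occupied -> index 9.
Table: [., ., ., ., 26, 973, 544, 588, 676, 764, .]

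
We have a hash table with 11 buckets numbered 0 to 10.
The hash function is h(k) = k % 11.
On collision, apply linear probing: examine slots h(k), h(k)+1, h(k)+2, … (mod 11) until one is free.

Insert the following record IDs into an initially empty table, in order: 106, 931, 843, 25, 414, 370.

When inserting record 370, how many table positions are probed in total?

5

106: h=7 → slot 7
931: h=7, probe 7,8 → slot 8
843: h=7, probe 7,8,9 → slot 9
25: h=3 → slot 3
414: h=7, probe 7,8,9,10 → slot 10
370: h=7, probe 7,8,9,10,0 → slot 0
Table: [370, -, -, 25, -, -, -, 106, 931, 843, 414]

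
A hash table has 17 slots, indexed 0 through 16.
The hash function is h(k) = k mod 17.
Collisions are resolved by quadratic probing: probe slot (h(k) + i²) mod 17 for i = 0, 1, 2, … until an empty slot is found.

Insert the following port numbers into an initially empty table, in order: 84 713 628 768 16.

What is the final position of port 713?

84: h=16 → slot 16
713: h=16, probe 16,0 → slot 0
628: h=16, probe 16,0,3 → slot 3
768: h=3, probe 3,4 → slot 4
16: h=16, probe 16,0,3,8 → slot 8
Table: [713, -, -, 628, 768, -, -, -, 16, -, -, -, -, -, -, -, 84]

0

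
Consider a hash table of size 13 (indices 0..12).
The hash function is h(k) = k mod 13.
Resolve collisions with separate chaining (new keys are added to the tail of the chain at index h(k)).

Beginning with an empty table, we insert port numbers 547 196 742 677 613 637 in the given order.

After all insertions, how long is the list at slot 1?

4

547 → bucket 1
196 → bucket 1 (collision)
742 → bucket 1 (collision)
677 → bucket 1 (collision)
613 → bucket 2
637 → bucket 0
Final buckets:
0: 637
1: 547 -> 196 -> 742 -> 677
2: 613
3: _
4: _
5: _
6: _
7: _
8: _
9: _
10: _
11: _
12: _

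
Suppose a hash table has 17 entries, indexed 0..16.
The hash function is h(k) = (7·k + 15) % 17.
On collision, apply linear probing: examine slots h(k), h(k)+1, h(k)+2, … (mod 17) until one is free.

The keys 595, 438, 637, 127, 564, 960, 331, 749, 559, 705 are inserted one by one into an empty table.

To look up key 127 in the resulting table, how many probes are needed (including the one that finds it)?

3

595 hashes to 15; slot 15 is free -> place at 15.
438 hashes to 4; slot 4 is free -> place at 4.
637 hashes to 3; slot 3 is free -> place at 3.
127 hashes to 3; 3,4 taken -> place at 5.
564 hashes to 2; slot 2 is free -> place at 2.
960 hashes to 3; 3,4,5 taken -> place at 6.
331 hashes to 3; 3,4,5,6 taken -> place at 7.
749 hashes to 5; 5,6,7 taken -> place at 8.
559 hashes to 1; slot 1 is free -> place at 1.
705 hashes to 3; 3,4,5,6,7,8 taken -> place at 9.
Table: [., 559, 564, 637, 438, 127, 960, 331, 749, 705, ., ., ., ., ., 595, .]
Lookup 127: h=3, probe 3,4,5 → found at 5.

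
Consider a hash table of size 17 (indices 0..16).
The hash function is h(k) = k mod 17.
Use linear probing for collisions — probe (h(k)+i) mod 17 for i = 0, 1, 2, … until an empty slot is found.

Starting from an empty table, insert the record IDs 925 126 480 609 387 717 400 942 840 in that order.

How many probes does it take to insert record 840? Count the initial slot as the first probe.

5

925: h=7 -> slot 7
126: h=7, probe 7,8 -> slot 8
480: h=4 -> slot 4
609: h=14 -> slot 14
387: h=13 -> slot 13
717: h=3 -> slot 3
400: h=9 -> slot 9
942: h=7, probe 7,8,9,10 -> slot 10
840: h=7, probe 7,8,9,10,11 -> slot 11
Table: [_, _, _, 717, 480, _, _, 925, 126, 400, 942, 840, _, 387, 609, _, _]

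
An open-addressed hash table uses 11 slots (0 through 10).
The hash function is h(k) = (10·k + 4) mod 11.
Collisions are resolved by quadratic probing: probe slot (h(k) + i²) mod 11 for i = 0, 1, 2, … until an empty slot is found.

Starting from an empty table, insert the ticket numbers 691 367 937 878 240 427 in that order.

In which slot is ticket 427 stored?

4

Insert 691: h=6, slot 6 empty -> index 6.
Insert 367: h=0, slot 0 empty -> index 0.
Insert 937: h=2, slot 2 empty -> index 2.
Insert 878: h=6, slot 6 occupied -> index 7.
Insert 240: h=6, slots 6,7 occupied -> index 10.
Insert 427: h=6, slots 6,7,10 occupied -> index 4.
Table: [367, -, 937, -, 427, -, 691, 878, -, -, 240]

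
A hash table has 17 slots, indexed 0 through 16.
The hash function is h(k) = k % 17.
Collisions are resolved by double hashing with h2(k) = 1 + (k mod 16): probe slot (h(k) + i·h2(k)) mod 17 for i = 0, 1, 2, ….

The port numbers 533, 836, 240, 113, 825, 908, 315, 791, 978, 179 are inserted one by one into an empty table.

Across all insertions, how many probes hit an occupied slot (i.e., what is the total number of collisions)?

533 hashes to 6; slot 6 is free => place at 6.
836 hashes to 3; slot 3 is free => place at 3.
240 hashes to 2; slot 2 is free => place at 2.
113 hashes to 11; slot 11 is free => place at 11.
825 hashes to 9; slot 9 is free => place at 9.
908 hashes to 7; slot 7 is free => place at 7.
315 hashes to 9, h2=12; 9 taken => place at 4.
791 hashes to 9, h2=8; 9 taken => place at 0.
978 hashes to 9, h2=3; 9 taken => place at 12.
179 hashes to 9, h2=4; 9 taken => place at 13.
Table: [791, ., 240, 836, 315, ., 533, 908, ., 825, ., 113, 978, 179, ., ., .]

4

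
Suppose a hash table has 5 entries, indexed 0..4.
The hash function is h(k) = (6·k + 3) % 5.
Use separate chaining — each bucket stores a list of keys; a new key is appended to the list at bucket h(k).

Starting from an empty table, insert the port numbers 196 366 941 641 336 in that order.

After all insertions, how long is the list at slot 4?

196 → bucket 4
366 → bucket 4 (collision)
941 → bucket 4 (collision)
641 → bucket 4 (collision)
336 → bucket 4 (collision)
Final buckets:
0: .
1: .
2: .
3: .
4: 196 -> 366 -> 941 -> 641 -> 336

5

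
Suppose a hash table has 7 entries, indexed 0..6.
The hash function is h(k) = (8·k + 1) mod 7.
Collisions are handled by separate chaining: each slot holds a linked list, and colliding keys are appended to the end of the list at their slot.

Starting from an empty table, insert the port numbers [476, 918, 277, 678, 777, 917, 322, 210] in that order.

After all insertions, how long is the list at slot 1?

5

476 -> bucket 1
918 -> bucket 2
277 -> bucket 5
678 -> bucket 0
777 -> bucket 1 (collision)
917 -> bucket 1 (collision)
322 -> bucket 1 (collision)
210 -> bucket 1 (collision)
Final buckets:
0: 678
1: 476 -> 777 -> 917 -> 322 -> 210
2: 918
3: —
4: —
5: 277
6: —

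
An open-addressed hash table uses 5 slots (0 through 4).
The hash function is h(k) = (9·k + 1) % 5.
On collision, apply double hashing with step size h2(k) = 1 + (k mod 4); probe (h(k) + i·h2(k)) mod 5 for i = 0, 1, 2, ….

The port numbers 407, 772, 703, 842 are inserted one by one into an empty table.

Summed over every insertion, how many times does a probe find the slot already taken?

407: h=4 => slot 4
772: h=4, h2=1, probe 4,0 => slot 0
703: h=3 => slot 3
842: h=4, h2=3, probe 4,2 => slot 2
Table: [772, -, 842, 703, 407]

2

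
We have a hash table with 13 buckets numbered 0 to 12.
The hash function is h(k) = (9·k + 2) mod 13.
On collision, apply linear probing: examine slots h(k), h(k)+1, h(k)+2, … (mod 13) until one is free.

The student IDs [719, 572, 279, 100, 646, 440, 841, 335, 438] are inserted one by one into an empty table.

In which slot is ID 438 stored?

719 hashes to 12; slot 12 is free => place at 12.
572 hashes to 2; slot 2 is free => place at 2.
279 hashes to 4; slot 4 is free => place at 4.
100 hashes to 5; slot 5 is free => place at 5.
646 hashes to 5; 5 taken => place at 6.
440 hashes to 10; slot 10 is free => place at 10.
841 hashes to 5; 5,6 taken => place at 7.
335 hashes to 1; slot 1 is free => place at 1.
438 hashes to 5; 5,6,7 taken => place at 8.
Table: [-, 335, 572, -, 279, 100, 646, 841, 438, -, 440, -, 719]

8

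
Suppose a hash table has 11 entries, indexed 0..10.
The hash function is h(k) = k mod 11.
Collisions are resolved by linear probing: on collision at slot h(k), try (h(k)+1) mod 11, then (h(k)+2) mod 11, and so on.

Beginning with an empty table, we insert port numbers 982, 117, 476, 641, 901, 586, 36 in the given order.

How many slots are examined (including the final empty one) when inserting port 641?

3

982 hashes to 3; slot 3 is free => place at 3.
117 hashes to 7; slot 7 is free => place at 7.
476 hashes to 3; 3 taken => place at 4.
641 hashes to 3; 3,4 taken => place at 5.
901 hashes to 10; slot 10 is free => place at 10.
586 hashes to 3; 3,4,5 taken => place at 6.
36 hashes to 3; 3,4,5,6,7 taken => place at 8.
Table: [—, —, —, 982, 476, 641, 586, 117, 36, —, 901]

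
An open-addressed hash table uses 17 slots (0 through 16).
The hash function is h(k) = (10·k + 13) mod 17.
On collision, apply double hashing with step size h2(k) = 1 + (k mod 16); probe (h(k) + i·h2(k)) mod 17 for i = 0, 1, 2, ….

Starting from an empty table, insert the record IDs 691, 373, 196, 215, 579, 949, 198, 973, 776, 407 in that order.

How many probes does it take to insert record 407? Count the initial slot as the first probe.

4

Insert 691: h=4, slot 4 empty → index 4.
Insert 373: h=3, slot 3 empty → index 3.
Insert 196: h=1, slot 1 empty → index 1.
Insert 215: h=4, h2=8, slot 4 occupied → index 12.
Insert 579: h=6, slot 6 empty → index 6.
Insert 949: h=0, slot 0 empty → index 0.
Insert 198: h=4, h2=7, slot 4 occupied → index 11.
Insert 973: h=2, slot 2 empty → index 2.
Insert 776: h=4, h2=9, slot 4 occupied → index 13.
Insert 407: h=3, h2=8, slots 3,11,2 occupied → index 10.
Table: [949, 196, 973, 373, 691, _, 579, _, _, _, 407, 198, 215, 776, _, _, _]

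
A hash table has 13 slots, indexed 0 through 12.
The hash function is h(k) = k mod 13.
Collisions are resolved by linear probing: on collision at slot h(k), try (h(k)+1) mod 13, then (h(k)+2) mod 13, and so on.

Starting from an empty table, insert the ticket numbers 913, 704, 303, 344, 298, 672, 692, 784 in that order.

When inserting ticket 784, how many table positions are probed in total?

Insert 913: h=3, slot 3 empty => index 3.
Insert 704: h=2, slot 2 empty => index 2.
Insert 303: h=4, slot 4 empty => index 4.
Insert 344: h=6, slot 6 empty => index 6.
Insert 298: h=12, slot 12 empty => index 12.
Insert 672: h=9, slot 9 empty => index 9.
Insert 692: h=3, slots 3,4 occupied => index 5.
Insert 784: h=4, slots 4,5,6 occupied => index 7.
Table: [∅, ∅, 704, 913, 303, 692, 344, 784, ∅, 672, ∅, ∅, 298]

4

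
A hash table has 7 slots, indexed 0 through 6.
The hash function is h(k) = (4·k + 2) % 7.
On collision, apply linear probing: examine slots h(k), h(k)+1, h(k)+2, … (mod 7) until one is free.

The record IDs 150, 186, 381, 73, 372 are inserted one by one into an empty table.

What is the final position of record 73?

150: h=0 => slot 0
186: h=4 => slot 4
381: h=0, probe 0,1 => slot 1
73: h=0, probe 0,1,2 => slot 2
372: h=6 => slot 6
Table: [150, 381, 73, -, 186, -, 372]

2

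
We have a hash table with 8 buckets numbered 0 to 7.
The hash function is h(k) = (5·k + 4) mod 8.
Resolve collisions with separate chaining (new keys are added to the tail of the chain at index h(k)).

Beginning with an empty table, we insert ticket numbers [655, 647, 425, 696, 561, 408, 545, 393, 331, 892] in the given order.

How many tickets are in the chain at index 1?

4

Insert 655: h=7, bucket 7 empty → new chain.
Insert 647: h=7, bucket 7 nonempty → append to chain.
Insert 425: h=1, bucket 1 empty → new chain.
Insert 696: h=4, bucket 4 empty → new chain.
Insert 561: h=1, bucket 1 nonempty → append to chain.
Insert 408: h=4, bucket 4 nonempty → append to chain.
Insert 545: h=1, bucket 1 nonempty → append to chain.
Insert 393: h=1, bucket 1 nonempty → append to chain.
Insert 331: h=3, bucket 3 empty → new chain.
Insert 892: h=0, bucket 0 empty → new chain.
Final buckets:
0: 892
1: 425 -> 561 -> 545 -> 393
2: ∅
3: 331
4: 696 -> 408
5: ∅
6: ∅
7: 655 -> 647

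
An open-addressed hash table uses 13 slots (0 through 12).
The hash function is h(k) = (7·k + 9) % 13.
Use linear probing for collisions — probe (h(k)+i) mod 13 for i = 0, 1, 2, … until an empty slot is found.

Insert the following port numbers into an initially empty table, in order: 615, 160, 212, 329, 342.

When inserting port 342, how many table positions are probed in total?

5

615: h=11 => slot 11
160: h=11, probe 11,12 => slot 12
212: h=11, probe 11,12,0 => slot 0
329: h=11, probe 11,12,0,1 => slot 1
342: h=11, probe 11,12,0,1,2 => slot 2
Table: [212, 329, 342, —, —, —, —, —, —, —, —, 615, 160]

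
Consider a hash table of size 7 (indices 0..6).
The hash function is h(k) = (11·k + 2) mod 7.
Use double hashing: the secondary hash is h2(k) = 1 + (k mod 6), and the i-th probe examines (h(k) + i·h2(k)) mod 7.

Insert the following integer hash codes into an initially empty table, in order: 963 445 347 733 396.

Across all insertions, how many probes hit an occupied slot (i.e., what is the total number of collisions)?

963 hashes to 4; slot 4 is free → place at 4.
445 hashes to 4, h2=2; 4 taken → place at 6.
347 hashes to 4, h2=6; 4 taken → place at 3.
733 hashes to 1; slot 1 is free → place at 1.
396 hashes to 4, h2=1; 4 taken → place at 5.
Table: [-, 733, -, 347, 963, 396, 445]

3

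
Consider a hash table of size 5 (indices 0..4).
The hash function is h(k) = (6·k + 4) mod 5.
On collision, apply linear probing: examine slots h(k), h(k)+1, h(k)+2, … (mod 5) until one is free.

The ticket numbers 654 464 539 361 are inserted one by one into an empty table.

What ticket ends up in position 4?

464

654 hashes to 3; slot 3 is free → place at 3.
464 hashes to 3; 3 taken → place at 4.
539 hashes to 3; 3,4 taken → place at 0.
361 hashes to 0; 0 taken → place at 1.
Table: [539, 361, ∅, 654, 464]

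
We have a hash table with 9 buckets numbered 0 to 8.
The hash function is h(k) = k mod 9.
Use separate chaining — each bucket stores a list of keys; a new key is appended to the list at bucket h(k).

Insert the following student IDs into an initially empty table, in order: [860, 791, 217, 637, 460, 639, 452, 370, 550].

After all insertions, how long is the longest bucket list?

4

860 → bucket 5
791 → bucket 8
217 → bucket 1
637 → bucket 7
460 → bucket 1 (collision)
639 → bucket 0
452 → bucket 2
370 → bucket 1 (collision)
550 → bucket 1 (collision)
Final buckets:
0: 639
1: 217 -> 460 -> 370 -> 550
2: 452
3: ∅
4: ∅
5: 860
6: ∅
7: 637
8: 791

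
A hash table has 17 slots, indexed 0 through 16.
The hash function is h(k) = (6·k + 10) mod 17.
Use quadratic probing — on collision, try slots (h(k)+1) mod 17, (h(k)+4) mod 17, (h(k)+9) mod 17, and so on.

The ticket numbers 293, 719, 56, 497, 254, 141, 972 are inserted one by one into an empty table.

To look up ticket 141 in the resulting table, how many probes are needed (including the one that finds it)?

3

293 hashes to 0; slot 0 is free -> place at 0.
719 hashes to 6; slot 6 is free -> place at 6.
56 hashes to 6; 6 taken -> place at 7.
497 hashes to 0; 0 taken -> place at 1.
254 hashes to 4; slot 4 is free -> place at 4.
141 hashes to 6; 6,7 taken -> place at 10.
972 hashes to 11; slot 11 is free -> place at 11.
Table: [293, 497, -, -, 254, -, 719, 56, -, -, 141, 972, -, -, -, -, -]
Lookup 141: h=6, probe 6,7,10 → found at 10.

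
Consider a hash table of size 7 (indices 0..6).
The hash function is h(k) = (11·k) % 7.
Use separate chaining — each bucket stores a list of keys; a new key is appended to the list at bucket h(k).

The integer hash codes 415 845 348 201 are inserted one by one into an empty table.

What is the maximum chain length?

Insert 415: h=1, bucket 1 empty → new chain.
Insert 845: h=6, bucket 6 empty → new chain.
Insert 348: h=6, bucket 6 nonempty → append to chain.
Insert 201: h=6, bucket 6 nonempty → append to chain.
Final buckets:
0: ∅
1: 415
2: ∅
3: ∅
4: ∅
5: ∅
6: 845 -> 348 -> 201

3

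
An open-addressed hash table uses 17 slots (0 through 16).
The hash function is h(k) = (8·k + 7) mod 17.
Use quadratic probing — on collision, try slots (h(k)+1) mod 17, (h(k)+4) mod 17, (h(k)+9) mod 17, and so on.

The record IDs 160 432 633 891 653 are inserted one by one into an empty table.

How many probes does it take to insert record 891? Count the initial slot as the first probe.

160 hashes to 12; slot 12 is free => place at 12.
432 hashes to 12; 12 taken => place at 13.
633 hashes to 5; slot 5 is free => place at 5.
891 hashes to 12; 12,13 taken => place at 16.
653 hashes to 12; 12,13,16 taken => place at 4.
Table: [., ., ., ., 653, 633, ., ., ., ., ., ., 160, 432, ., ., 891]

3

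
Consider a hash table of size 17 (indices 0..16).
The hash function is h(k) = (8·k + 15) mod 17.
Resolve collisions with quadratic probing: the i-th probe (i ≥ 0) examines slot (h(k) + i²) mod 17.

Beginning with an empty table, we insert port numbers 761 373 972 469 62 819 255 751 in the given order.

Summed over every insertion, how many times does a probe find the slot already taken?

761: h=0 → slot 0
373: h=7 → slot 7
972: h=5 → slot 5
469: h=10 → slot 10
62: h=1 → slot 1
819: h=5, probe 5,6 → slot 6
255: h=15 → slot 15
751: h=5, probe 5,6,9 → slot 9
Table: [761, 62, _, _, _, 972, 819, 373, _, 751, 469, _, _, _, _, 255, _]

3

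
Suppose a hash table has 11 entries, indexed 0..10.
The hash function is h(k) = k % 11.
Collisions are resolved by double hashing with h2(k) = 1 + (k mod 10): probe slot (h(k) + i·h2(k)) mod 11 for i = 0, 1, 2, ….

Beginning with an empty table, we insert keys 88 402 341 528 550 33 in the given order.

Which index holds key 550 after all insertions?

1

88 hashes to 0; slot 0 is free -> place at 0.
402 hashes to 6; slot 6 is free -> place at 6.
341 hashes to 0, h2=2; 0 taken -> place at 2.
528 hashes to 0, h2=9; 0 taken -> place at 9.
550 hashes to 0, h2=1; 0 taken -> place at 1.
33 hashes to 0, h2=4; 0 taken -> place at 4.
Table: [88, 550, 341, -, 33, -, 402, -, -, 528, -]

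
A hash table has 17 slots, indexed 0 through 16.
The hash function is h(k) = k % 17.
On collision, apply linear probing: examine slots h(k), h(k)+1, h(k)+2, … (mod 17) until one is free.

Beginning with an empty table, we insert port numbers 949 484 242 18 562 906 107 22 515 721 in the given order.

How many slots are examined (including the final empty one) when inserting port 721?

4

949 hashes to 14; slot 14 is free -> place at 14.
484 hashes to 8; slot 8 is free -> place at 8.
242 hashes to 4; slot 4 is free -> place at 4.
18 hashes to 1; slot 1 is free -> place at 1.
562 hashes to 1; 1 taken -> place at 2.
906 hashes to 5; slot 5 is free -> place at 5.
107 hashes to 5; 5 taken -> place at 6.
22 hashes to 5; 5,6 taken -> place at 7.
515 hashes to 5; 5,6,7,8 taken -> place at 9.
721 hashes to 7; 7,8,9 taken -> place at 10.
Table: [∅, 18, 562, ∅, 242, 906, 107, 22, 484, 515, 721, ∅, ∅, ∅, 949, ∅, ∅]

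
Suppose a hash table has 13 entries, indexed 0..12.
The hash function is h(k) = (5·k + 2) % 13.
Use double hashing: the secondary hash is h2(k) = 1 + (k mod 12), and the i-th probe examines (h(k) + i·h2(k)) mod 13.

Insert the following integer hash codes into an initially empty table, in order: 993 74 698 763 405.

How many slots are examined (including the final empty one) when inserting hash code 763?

993: h=1 -> slot 1
74: h=8 -> slot 8
698: h=8, h2=3, probe 8,11 -> slot 11
763: h=8, h2=8, probe 8,3 -> slot 3
405: h=12 -> slot 12
Table: [∅, 993, ∅, 763, ∅, ∅, ∅, ∅, 74, ∅, ∅, 698, 405]

2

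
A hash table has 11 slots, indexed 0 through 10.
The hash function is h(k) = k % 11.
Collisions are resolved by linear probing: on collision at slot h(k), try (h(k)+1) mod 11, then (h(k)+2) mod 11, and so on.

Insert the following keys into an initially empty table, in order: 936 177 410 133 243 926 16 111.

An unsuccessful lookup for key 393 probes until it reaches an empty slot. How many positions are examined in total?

2

936 hashes to 1; slot 1 is free → place at 1.
177 hashes to 1; 1 taken → place at 2.
410 hashes to 3; slot 3 is free → place at 3.
133 hashes to 1; 1,2,3 taken → place at 4.
243 hashes to 1; 1,2,3,4 taken → place at 5.
926 hashes to 2; 2,3,4,5 taken → place at 6.
16 hashes to 5; 5,6 taken → place at 7.
111 hashes to 1; 1,2,3,4,5,6,7 taken → place at 8.
Table: [∅, 936, 177, 410, 133, 243, 926, 16, 111, ∅, ∅]
Lookup 393: h=8, probe 8,9 → slot 9 empty, not found.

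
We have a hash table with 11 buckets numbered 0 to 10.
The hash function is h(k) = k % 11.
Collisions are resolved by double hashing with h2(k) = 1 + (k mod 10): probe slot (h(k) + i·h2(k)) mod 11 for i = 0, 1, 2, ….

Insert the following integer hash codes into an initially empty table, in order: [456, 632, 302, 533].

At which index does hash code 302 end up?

0

456: h=5 -> slot 5
632: h=5, h2=3, probe 5,8 -> slot 8
302: h=5, h2=3, probe 5,8,0 -> slot 0
533: h=5, h2=4, probe 5,9 -> slot 9
Table: [302, _, _, _, _, 456, _, _, 632, 533, _]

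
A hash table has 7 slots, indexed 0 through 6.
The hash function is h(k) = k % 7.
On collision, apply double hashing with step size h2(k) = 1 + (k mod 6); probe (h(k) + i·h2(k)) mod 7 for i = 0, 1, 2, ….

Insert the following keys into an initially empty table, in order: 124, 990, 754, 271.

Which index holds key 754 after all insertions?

Insert 124: h=5, slot 5 empty -> index 5.
Insert 990: h=3, slot 3 empty -> index 3.
Insert 754: h=5, h2=5, slots 5,3 occupied -> index 1.
Insert 271: h=5, h2=2, slot 5 occupied -> index 0.
Table: [271, 754, ∅, 990, ∅, 124, ∅]

1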